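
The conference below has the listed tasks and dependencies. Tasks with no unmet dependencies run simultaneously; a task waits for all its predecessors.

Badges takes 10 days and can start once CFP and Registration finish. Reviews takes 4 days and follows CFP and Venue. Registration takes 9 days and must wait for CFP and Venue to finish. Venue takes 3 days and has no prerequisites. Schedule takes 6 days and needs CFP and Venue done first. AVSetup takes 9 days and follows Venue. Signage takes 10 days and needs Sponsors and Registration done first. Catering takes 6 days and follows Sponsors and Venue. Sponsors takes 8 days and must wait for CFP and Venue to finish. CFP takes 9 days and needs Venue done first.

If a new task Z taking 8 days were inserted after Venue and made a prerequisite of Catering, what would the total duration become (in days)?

31

Originally the conference takes 31 days.
With Z inserted, Catering now waits for max(Sponsors, Venue, Z).
New critical path: Venue→CFP→Registration→Badges = 3+9+9+10 = 31 ⇒ 31 days.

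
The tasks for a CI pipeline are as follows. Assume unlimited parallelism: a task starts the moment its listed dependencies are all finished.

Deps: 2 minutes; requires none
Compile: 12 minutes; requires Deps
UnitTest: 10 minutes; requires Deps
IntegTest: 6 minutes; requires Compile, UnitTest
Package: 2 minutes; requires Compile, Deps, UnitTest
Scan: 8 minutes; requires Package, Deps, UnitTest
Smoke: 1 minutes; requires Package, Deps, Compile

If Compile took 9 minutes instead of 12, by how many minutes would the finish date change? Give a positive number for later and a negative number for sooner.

As given, the longest chain is Deps→Compile→Package→Scan = 2+12+2+8 = 24, so the finish is 24 minutes.
Compile lies on that path, so at 9 minutes the path becomes 21 minutes.
Now Deps→UnitTest→Package→Scan = 2+10+2+8 = 22 is longest, so the finish becomes 22 minutes.
Change in finish: 22 − 24 = -2 minutes.

-2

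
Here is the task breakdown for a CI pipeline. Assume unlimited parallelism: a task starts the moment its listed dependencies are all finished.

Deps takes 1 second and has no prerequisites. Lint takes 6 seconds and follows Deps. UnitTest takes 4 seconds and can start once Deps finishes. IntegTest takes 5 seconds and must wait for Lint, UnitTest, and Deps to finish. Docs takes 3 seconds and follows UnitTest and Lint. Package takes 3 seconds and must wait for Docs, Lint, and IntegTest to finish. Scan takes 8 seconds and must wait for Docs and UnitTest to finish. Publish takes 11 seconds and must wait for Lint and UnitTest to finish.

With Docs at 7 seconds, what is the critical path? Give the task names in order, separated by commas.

Baseline: Deps→Lint→Docs→Scan = 1+6+3+8 = 18 → 18 seconds.
Docs lies on that path, so at 7 seconds the path becomes 22 seconds.
No other chain overtakes it, so the finish is 22 seconds.

Deps, Lint, Docs, Scan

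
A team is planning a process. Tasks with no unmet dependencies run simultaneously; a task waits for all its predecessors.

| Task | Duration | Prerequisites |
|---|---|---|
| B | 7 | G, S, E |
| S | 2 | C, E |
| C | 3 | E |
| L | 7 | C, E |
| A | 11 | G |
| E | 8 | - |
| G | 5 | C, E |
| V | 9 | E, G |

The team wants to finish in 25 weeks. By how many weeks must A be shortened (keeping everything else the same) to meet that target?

2

Current finish: 27 weeks; target: 25.
A is on every critical path, so each week cut from A cuts the finish by one (this holds down to a finish of 25).
Need 27 − 25 = 2 weeks off A → A becomes 9 weeks, finish becomes 25.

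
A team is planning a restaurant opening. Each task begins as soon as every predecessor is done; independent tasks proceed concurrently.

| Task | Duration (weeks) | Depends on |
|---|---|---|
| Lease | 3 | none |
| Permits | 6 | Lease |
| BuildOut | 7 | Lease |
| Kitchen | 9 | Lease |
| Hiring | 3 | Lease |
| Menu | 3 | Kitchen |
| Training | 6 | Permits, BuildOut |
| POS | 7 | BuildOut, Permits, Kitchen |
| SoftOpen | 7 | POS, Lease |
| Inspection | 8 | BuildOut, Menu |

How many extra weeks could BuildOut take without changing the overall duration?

2

The longest chain is Lease→Kitchen→POS→SoftOpen = 3+9+7+7 = 26; overall finish 26 weeks.
Longest path through BuildOut: 24 weeks (earliest finish 10, latest finish 12).
Float = 26 − 24 = 2.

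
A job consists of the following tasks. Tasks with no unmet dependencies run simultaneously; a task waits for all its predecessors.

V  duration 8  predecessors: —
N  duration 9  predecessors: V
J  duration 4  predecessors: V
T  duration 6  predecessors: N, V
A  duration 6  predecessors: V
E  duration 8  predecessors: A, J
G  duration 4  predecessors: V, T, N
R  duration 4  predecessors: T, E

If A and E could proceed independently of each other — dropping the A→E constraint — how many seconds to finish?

Original critical path: V→N→T→G = 8+9+6+4 = 27 ⇒ 27 seconds.
Without A→E, E's earliest start moves from 14 to 12.
New critical path: V→N→T→G = 8+9+6+4 = 27 ⇒ 27 seconds.

27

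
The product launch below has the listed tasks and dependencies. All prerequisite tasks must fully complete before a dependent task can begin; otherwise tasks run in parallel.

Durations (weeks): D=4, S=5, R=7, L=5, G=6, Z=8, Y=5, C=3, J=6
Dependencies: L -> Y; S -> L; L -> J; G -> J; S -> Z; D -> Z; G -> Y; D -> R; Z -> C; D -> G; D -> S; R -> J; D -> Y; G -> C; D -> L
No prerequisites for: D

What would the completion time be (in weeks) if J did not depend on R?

20

With the dependency in place, D→S→L→J = 4+5+5+6 = 20 sets the finish at 20 weeks.
Dropping R→J doesn't change J's earliest start (14); another predecessor still binds.
The longest chain is now D→S→L→J = 4+5+5+6 = 20, so the product launch takes 20 weeks.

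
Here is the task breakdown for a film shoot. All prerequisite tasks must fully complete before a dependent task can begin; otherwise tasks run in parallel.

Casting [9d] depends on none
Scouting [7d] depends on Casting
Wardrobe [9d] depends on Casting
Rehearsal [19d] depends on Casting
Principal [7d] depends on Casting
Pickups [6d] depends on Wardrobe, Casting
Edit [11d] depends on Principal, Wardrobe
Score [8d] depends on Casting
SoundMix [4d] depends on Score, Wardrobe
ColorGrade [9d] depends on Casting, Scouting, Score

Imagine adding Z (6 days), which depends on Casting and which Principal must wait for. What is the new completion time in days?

Originally the plan takes 29 days.
With Z inserted, Principal now waits for max(Casting, Z).
New critical path: Casting→Z→Principal→Edit = 9+6+7+11 = 33 ⇒ 33 days.

33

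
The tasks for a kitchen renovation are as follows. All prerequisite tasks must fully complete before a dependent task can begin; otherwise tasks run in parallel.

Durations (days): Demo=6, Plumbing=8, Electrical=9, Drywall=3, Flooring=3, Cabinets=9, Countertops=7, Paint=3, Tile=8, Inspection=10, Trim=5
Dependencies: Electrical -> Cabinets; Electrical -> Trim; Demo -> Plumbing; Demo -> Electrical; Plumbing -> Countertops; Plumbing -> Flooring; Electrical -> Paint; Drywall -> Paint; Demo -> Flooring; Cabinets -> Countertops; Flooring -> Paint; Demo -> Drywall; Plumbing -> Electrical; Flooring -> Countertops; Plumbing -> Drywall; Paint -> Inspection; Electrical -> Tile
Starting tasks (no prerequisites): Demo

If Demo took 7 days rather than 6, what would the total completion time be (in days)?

40

The binding path is Demo→Plumbing→Electrical→Cabinets→Countertops = 6+8+9+9+7 = 39; finish at 39 days.
Demo is on the critical path; changing it to 7 makes that path 40 days.
No other chain overtakes it, so the finish is 40 days.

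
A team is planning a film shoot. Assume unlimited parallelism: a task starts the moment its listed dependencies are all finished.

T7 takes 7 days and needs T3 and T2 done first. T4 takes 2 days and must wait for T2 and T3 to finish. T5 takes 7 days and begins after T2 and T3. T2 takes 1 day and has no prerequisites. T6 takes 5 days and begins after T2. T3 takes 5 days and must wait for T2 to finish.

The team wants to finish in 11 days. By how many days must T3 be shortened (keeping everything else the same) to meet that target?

Current finish: 13 days; target: 11.
T3 is on every critical path, so each day cut from T3 cuts the finish by one (this holds down to a finish of 9).
Need 13 − 11 = 2 days off T3 → T3 becomes 3 days, finish becomes 11.

2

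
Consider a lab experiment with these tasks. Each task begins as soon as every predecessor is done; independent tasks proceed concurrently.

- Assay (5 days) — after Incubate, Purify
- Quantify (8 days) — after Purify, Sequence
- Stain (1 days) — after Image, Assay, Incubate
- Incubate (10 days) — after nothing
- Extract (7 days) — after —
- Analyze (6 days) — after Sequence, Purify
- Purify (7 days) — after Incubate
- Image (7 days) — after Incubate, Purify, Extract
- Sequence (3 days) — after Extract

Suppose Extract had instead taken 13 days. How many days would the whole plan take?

25

The binding path is Incubate→Purify→Image→Stain = 10+7+7+1 = 25; finish at 25 days.
Extract is off the critical path — its longest chain is 18 days, giving 7 of slack.
The critical path is still Incubate→Purify→Image→Stain; finish is now 25 days.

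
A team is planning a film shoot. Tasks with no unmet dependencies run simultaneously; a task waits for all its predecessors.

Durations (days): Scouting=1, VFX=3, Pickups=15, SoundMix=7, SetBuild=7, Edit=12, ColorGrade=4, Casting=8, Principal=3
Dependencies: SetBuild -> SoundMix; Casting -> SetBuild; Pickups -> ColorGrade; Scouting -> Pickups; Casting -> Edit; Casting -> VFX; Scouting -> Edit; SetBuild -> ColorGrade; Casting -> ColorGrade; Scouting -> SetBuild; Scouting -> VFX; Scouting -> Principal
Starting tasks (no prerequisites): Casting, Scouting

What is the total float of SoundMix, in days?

0

The longest chain is Casting→SetBuild→SoundMix = 8+7+7 = 22; overall finish 22 days.
The longest chain containing SoundMix totals 22 days.
Float = 22 − 22 = 0.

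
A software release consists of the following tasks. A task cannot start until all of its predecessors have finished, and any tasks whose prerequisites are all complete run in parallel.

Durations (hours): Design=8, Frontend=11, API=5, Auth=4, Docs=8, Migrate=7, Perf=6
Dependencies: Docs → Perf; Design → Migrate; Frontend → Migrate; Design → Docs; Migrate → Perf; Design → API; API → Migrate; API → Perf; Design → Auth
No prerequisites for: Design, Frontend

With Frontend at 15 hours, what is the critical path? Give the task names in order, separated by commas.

Frontend, Migrate, Perf

Critical path before the change: Design→API→Migrate→Perf = 8+5+7+6 = 26 giving 26 hours.
Frontend is off the critical path — its longest chain is 24 hours, giving 2 of slack.
The binding chain switches to Frontend→Migrate→Perf = 15+7+6 = 28; finish 28 hours.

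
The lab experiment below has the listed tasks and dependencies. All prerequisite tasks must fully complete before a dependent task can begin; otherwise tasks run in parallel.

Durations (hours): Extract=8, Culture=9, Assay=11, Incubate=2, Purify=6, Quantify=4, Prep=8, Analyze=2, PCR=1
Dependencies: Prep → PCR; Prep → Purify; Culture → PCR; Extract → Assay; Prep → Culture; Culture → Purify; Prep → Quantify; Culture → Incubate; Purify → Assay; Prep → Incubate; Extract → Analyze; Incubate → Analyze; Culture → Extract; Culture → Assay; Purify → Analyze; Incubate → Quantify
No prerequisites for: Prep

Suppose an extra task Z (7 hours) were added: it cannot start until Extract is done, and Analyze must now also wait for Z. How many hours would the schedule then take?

Originally the schedule takes 36 hours.
With Z inserted, Analyze now waits for max(Extract, Incubate, Purify, Z).
New critical path: Prep→Culture→Extract→Assay = 8+9+8+11 = 36 ⇒ 36 hours.

36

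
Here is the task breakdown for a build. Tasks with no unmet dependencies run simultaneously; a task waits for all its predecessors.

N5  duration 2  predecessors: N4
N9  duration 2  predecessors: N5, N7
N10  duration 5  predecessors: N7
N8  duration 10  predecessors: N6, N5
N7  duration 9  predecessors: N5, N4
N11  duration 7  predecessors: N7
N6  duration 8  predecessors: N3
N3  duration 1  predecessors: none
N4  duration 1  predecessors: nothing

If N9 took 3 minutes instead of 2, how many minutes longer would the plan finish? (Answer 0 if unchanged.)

Actual critical path: N3→N6→N8 = 1+8+10 = 19 ⇒ 19 minutes.
N9 has 5 minutes of float (longest path through it is 14).
The critical path is still N3→N6→N8; finish is now 19 minutes.
Change in finish: 19 − 19 = +0 minutes.

0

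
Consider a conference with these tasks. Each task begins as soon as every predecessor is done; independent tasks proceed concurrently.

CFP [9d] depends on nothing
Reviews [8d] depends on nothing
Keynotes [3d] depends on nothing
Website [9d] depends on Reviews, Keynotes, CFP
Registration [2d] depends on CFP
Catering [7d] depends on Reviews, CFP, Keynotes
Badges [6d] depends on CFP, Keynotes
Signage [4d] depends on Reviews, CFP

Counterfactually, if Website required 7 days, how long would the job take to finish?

16

As given, the longest chain is CFP→Website = 9+9 = 18, so the finish is 18 days.
Website lies on that path, so at 7 days the path becomes 16 days.
The critical path is still CFP→Website; finish is now 16 days.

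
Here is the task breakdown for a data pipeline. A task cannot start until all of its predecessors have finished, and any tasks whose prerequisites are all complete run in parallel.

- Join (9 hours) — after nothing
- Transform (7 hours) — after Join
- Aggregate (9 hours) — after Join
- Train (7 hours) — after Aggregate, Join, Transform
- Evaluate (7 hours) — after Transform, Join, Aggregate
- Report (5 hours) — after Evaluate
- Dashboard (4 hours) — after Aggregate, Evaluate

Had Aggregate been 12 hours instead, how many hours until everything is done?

Actual critical path: Join→Aggregate→Evaluate→Report = 9+9+7+5 = 30 ⇒ 30 hours.
Since Aggregate is critical, the +3 change carries straight to that chain (now 33 hours).
The critical path is still Join→Aggregate→Evaluate→Report; finish is now 33 hours.

33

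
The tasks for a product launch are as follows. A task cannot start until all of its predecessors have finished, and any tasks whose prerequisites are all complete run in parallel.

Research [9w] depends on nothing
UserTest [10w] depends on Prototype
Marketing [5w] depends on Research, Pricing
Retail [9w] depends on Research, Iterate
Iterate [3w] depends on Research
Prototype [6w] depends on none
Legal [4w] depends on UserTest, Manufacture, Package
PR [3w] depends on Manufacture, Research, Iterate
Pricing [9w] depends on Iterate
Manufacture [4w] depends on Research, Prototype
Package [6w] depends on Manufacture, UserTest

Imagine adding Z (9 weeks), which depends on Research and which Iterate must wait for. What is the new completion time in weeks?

35

Originally the product launch takes 26 weeks.
With Z inserted, Iterate now waits for max(Research, Z).
New critical path: Research→Z→Iterate→Pricing→Marketing = 9+9+3+9+5 = 35 ⇒ 35 weeks.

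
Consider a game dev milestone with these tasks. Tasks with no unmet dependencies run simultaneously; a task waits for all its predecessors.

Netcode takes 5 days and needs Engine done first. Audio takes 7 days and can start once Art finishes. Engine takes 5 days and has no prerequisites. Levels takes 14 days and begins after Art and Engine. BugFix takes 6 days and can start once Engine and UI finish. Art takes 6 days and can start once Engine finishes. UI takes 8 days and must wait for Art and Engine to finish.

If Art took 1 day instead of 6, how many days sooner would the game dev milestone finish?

5

The binding path is Engine→Art→Levels = 5+6+14 = 25; finish at 25 days.
Since Art is critical, the -5 change carries straight to that chain (now 20 days).
No other chain overtakes it, so the finish is 20 days.
Change in finish: 20 − 25 = -5 days.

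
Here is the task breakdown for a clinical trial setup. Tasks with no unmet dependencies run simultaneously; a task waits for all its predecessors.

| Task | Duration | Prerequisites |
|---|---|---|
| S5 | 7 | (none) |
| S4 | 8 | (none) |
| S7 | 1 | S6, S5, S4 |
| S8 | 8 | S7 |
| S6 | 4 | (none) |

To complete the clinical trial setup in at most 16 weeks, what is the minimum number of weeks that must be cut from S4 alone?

Current finish: 17 weeks; target: 16.
S4 is on every critical path, so each week cut from S4 cuts the finish by one (this holds down to a finish of 16).
Need 17 − 16 = 1 week off S4 → S4 becomes 7 weeks, finish becomes 16.

1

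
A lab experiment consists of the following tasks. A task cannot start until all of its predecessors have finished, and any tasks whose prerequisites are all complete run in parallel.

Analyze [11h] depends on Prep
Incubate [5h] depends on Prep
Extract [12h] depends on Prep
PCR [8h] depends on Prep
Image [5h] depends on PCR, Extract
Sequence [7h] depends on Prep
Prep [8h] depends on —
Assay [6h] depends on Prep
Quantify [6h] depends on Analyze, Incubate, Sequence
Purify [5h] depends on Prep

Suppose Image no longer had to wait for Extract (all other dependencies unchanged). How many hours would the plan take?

25

Before: longest chain Prep→Extract→Image = 8+12+5 = 25, finish 25.
Without Extract→Image, Image's earliest start moves from 20 to 16.
The longest chain is now Prep→Analyze→Quantify = 8+11+6 = 25, so the plan takes 25 hours.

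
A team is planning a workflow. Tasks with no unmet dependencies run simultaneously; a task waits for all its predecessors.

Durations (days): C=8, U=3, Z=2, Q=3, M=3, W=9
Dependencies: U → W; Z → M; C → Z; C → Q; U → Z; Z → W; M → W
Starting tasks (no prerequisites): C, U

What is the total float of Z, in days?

Critical path: C→Z→M→W = 8+2+3+9 = 22, so the finish is 22 days.
Z finishes as early as 10 and must finish by 10.
Float = 22 − 22 = 0.

0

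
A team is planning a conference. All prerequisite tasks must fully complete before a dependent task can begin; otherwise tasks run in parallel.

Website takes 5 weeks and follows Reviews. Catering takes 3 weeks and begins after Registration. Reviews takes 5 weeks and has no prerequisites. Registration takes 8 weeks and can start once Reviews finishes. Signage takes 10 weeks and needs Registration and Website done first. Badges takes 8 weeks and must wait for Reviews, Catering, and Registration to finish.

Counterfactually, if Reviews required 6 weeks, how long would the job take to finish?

As given, the longest chain is Reviews→Registration→Catering→Badges = 5+8+3+8 = 24, so the finish is 24 weeks.
Reviews is on the critical path; changing it to 6 makes that path 25 weeks.
That remains the longest chain; total 25 weeks.

25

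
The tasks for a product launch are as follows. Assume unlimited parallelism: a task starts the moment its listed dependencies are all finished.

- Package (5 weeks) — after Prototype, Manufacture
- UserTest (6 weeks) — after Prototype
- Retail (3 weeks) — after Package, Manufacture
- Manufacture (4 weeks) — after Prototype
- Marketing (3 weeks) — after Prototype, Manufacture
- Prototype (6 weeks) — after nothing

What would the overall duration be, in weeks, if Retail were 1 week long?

The binding path is Prototype→Manufacture→Package→Retail = 6+4+5+3 = 18; finish at 18 weeks.
Retail lies on that path, so at 1 week the path becomes 16 weeks.
That remains the longest chain; total 16 weeks.

16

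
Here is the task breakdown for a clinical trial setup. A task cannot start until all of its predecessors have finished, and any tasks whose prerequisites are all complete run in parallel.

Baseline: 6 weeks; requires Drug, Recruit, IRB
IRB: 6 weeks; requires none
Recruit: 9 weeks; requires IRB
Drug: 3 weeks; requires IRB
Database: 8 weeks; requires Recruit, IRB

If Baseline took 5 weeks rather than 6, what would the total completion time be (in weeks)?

23

Baseline: IRB→Recruit→Database = 6+9+8 = 23 → 23 weeks.
Baseline has 2 weeks of float (longest path through it is 21).
That remains the longest chain; total 23 weeks.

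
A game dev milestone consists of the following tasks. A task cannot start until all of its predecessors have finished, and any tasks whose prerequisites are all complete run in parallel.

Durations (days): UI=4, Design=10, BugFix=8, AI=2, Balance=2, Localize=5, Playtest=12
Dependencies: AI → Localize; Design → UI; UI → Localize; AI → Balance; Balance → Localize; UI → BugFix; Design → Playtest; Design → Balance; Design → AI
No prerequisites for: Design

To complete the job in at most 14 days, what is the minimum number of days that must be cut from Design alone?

Current finish: 22 days; target: 14.
Design is on every critical path, so each day cut from Design cuts the finish by one (this holds down to a finish of 13).
Need 22 − 14 = 8 days off Design → Design becomes 2 days, finish becomes 14.

8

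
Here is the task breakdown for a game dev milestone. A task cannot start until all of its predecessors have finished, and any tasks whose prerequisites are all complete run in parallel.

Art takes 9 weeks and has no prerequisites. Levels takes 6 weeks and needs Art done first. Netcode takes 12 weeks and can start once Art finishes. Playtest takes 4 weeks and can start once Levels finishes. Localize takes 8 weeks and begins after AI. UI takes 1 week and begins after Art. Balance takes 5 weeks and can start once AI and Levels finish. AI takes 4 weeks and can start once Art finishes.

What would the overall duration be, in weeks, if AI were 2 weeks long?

21

The binding path is Art→AI→Localize = 9+4+8 = 21; finish at 21 weeks.
AI is on the critical path; changing it to 2 makes that path 19 weeks.
Now Art→Netcode = 9+12 = 21 is longest, so the finish becomes 21 weeks.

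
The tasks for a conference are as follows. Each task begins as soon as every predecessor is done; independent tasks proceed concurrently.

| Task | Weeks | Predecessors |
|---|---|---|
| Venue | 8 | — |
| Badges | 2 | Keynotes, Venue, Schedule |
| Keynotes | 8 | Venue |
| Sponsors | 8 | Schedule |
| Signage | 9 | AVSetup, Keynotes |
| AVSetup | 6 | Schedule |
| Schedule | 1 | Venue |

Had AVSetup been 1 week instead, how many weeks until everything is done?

Critical path before the change: Venue→Keynotes→Signage = 8+8+9 = 25 giving 25 weeks.
AVSetup has 1 week of float (longest path through it is 24).
The critical path is still Venue→Keynotes→Signage; finish is now 25 weeks.

25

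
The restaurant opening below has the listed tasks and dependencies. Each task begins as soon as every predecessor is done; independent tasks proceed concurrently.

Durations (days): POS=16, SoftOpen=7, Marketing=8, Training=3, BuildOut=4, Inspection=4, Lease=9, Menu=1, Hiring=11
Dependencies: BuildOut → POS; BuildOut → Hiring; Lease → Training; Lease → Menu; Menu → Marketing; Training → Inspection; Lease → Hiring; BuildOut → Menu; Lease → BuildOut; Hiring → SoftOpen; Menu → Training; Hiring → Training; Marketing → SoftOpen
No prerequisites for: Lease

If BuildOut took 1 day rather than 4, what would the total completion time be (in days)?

28

Baseline: Lease→BuildOut→Hiring→Training→Inspection = 9+4+11+3+4 = 31 → 31 days.
BuildOut lies on that path, so at 1 day the path becomes 28 days.
No other chain overtakes it, so the finish is 28 days.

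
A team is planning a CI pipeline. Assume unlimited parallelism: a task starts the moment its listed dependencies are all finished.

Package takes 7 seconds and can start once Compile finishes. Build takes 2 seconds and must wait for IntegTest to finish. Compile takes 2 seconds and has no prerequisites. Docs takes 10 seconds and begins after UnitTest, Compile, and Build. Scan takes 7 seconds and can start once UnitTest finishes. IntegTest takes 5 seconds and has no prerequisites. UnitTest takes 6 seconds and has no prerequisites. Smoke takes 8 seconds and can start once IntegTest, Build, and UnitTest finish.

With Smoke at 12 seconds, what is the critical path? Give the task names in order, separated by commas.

IntegTest, Build, Smoke

Baseline: IntegTest→Build→Docs = 5+2+10 = 17 → 17 seconds.
Smoke is off the critical path — its longest chain is 15 seconds, giving 2 of slack.
The binding chain switches to IntegTest→Build→Smoke = 5+2+12 = 19; finish 19 seconds.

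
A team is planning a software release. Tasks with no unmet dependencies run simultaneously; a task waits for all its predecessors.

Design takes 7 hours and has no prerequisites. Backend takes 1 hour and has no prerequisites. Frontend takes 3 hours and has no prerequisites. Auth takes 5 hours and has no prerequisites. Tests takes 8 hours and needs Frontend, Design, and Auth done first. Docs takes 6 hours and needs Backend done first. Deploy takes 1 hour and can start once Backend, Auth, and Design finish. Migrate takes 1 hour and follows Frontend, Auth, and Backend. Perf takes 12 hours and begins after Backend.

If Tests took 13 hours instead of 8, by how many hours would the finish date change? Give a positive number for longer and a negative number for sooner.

5

The binding path is Design→Tests = 7+8 = 15; finish at 15 hours.
Since Tests is critical, the +5 change carries straight to that chain (now 20 hours).
No other chain overtakes it, so the finish is 20 hours.
Change in finish: 20 − 15 = +5 hours.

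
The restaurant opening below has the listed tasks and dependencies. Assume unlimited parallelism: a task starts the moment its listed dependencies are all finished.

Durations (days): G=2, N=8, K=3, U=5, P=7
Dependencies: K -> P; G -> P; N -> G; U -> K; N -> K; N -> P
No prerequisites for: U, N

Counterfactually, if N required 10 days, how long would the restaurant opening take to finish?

As given, the longest chain is N→K→P = 8+3+7 = 18, so the finish is 18 days.
N is on the critical path; changing it to 10 makes that path 20 days.
No other chain overtakes it, so the finish is 20 days.

20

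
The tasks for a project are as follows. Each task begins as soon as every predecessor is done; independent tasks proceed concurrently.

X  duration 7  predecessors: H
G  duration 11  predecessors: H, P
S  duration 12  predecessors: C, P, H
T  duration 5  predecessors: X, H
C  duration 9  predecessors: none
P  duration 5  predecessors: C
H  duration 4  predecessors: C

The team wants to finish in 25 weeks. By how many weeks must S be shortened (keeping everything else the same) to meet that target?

1

Current finish: 26 weeks; target: 25.
S is on every critical path, so each week cut from S cuts the finish by one (this holds down to a finish of 25).
Need 26 − 25 = 1 week off S → S becomes 11 weeks, finish becomes 25.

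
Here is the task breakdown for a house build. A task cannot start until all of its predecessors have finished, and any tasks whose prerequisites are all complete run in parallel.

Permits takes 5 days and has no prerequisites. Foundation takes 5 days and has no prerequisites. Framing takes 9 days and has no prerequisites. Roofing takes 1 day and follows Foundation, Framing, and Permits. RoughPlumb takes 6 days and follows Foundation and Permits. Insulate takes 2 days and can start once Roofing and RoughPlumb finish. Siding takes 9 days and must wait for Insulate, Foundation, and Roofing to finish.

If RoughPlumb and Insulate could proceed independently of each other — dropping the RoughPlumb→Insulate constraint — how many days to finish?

21

With the dependency in place, Permits→RoughPlumb→Insulate→Siding = 5+6+2+9 = 22 sets the finish at 22 days.
Without RoughPlumb→Insulate, Insulate's earliest start moves from 11 to 10.
The longest chain is now Framing→Roofing→Insulate→Siding = 9+1+2+9 = 21, so the project takes 21 days.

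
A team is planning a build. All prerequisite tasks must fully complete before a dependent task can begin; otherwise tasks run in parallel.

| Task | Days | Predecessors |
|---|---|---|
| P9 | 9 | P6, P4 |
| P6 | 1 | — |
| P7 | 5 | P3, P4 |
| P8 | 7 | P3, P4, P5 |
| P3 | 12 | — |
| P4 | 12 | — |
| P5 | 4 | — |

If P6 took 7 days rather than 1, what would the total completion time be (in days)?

21

As given, the longest chain is P4→P9 = 12+9 = 21, so the finish is 21 days.
The longest path through P6 is only 10 days, so P6 has float 11.
No other chain overtakes it, so the finish is 21 days.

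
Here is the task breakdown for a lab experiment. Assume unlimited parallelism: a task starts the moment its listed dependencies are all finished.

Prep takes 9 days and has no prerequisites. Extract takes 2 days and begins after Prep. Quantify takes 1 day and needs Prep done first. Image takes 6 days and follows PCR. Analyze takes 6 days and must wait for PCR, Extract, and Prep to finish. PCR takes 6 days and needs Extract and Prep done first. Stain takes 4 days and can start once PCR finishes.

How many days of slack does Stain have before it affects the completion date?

Prep→Extract→PCR→Analyze = 9+2+6+6 = 23 sets the makespan at 23 days.
The longest chain containing Stain totals 21 days.
Float = 23 − 21 = 2.

2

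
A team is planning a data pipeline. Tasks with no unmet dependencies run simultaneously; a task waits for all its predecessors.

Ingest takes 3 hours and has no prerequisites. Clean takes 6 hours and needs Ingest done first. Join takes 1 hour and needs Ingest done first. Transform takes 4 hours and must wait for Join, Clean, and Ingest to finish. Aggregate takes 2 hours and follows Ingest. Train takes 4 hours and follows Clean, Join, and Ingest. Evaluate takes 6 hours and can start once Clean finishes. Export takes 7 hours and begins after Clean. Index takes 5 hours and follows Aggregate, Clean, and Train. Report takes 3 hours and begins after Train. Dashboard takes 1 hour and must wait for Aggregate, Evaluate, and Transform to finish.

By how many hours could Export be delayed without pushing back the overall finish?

2

Ingest→Clean→Train→Index = 3+6+4+5 = 18 sets the makespan at 18 hours.
Longest path through Export: 16 hours (earliest finish 16, latest finish 18).
Float = 18 − 16 = 2.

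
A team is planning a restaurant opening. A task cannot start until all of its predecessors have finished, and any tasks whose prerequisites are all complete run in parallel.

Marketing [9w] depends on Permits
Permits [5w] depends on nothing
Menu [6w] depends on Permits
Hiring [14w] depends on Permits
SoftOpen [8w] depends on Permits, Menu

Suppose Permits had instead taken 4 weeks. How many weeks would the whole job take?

Baseline: Permits→Hiring = 5+14 = 19 → 19 weeks.
Permits lies on that path, so at 4 weeks the path becomes 18 weeks.
The critical path is still Permits→Hiring; finish is now 18 weeks.

18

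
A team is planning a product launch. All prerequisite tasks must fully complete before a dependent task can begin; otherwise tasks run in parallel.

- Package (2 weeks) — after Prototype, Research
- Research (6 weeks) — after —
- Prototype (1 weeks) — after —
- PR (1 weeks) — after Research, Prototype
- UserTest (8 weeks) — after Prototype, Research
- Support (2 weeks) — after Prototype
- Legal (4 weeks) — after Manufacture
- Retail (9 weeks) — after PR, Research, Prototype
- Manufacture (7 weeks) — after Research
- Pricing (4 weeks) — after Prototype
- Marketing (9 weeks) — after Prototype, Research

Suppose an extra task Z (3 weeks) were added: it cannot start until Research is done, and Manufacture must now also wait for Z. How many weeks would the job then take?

Originally the job takes 17 weeks.
With Z inserted, Manufacture now waits for max(Research, Z).
New critical path: Research→Z→Manufacture→Legal = 6+3+7+4 = 20 ⇒ 20 weeks.

20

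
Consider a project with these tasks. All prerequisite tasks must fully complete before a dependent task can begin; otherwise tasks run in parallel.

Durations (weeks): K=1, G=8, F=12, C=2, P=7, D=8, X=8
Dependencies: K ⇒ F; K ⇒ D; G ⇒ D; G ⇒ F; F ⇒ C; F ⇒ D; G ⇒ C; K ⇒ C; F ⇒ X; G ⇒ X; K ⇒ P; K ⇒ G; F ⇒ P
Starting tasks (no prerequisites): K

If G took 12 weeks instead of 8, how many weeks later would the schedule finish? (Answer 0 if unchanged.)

4

Critical path before the change: K→G→F→D = 1+8+12+8 = 29 giving 29 weeks.
G lies on that path, so at 12 weeks the path becomes 33 weeks.
The critical path is still K→G→F→D; finish is now 33 weeks.
Change in finish: 33 − 29 = +4 weeks.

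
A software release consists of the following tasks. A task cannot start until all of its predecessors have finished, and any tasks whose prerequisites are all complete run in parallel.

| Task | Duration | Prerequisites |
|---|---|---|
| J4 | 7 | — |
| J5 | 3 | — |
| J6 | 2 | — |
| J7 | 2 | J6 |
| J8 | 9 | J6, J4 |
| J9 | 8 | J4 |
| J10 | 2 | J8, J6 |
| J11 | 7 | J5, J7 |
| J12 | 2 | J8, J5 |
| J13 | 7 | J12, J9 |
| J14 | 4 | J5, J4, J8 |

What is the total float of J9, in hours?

3

The longest chain is J4→J8→J12→J13 = 7+9+2+7 = 25; overall finish 25 hours.
J9 finishes as early as 15 and must finish by 18.
Float = 25 − 22 = 3.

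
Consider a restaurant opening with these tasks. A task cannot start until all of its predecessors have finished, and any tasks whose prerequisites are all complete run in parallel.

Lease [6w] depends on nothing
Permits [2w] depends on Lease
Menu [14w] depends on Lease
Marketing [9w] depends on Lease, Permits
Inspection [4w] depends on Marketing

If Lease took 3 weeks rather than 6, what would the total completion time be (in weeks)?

Baseline: Lease→Permits→Marketing→Inspection = 6+2+9+4 = 21 → 21 weeks.
Since Lease is critical, the -3 change carries straight to that chain (now 18 weeks).
That remains the longest chain; total 18 weeks.

18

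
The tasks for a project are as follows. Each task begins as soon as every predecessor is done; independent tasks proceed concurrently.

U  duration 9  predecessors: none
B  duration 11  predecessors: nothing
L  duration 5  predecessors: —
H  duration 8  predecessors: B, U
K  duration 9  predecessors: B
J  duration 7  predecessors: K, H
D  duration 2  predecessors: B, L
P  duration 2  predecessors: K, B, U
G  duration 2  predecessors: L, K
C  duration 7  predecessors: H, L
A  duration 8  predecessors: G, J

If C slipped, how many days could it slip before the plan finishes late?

Critical path: B→K→J→A = 11+9+7+8 = 35, so the finish is 35 days.
Longest path through C: 26 days (earliest finish 26, latest finish 35).
Float = 35 − 26 = 9.

9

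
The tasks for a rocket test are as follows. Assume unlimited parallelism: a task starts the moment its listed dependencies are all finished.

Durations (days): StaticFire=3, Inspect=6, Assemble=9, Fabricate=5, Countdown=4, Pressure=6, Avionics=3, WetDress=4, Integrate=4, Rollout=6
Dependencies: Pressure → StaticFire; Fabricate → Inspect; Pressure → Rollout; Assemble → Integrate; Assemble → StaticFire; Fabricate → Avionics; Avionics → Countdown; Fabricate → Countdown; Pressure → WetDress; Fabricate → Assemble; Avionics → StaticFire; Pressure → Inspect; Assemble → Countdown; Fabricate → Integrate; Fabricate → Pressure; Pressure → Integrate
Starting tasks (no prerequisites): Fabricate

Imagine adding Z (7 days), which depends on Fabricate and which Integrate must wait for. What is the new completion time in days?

18

Originally the schedule takes 18 days.
With Z inserted, Integrate now waits for max(Pressure, Assemble, Fabricate, Z).
New critical path: Fabricate→Assemble→Integrate = 5+9+4 = 18 ⇒ 18 days.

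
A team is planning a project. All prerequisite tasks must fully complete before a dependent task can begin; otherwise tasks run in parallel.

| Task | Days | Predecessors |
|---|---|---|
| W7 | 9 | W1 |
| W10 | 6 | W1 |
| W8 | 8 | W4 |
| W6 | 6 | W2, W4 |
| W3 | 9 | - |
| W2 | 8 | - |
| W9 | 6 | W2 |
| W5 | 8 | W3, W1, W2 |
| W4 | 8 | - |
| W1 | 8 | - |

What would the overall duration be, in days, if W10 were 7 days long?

Baseline: W1→W7 = 8+9 = 17 → 17 days.
The longest path through W10 is only 14 days, so W10 has float 3.
That remains the longest chain; total 17 days.

17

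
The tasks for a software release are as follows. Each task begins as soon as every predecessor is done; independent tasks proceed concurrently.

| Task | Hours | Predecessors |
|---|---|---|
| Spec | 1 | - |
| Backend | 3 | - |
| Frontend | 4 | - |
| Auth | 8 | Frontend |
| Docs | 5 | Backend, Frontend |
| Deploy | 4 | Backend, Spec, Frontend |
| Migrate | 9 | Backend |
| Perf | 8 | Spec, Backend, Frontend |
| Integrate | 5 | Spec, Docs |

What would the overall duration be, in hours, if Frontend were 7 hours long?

As given, the longest chain is Frontend→Docs→Integrate = 4+5+5 = 14, so the finish is 14 hours.
Frontend lies on that path, so at 7 hours the path becomes 17 hours.
No other chain overtakes it, so the finish is 17 hours.

17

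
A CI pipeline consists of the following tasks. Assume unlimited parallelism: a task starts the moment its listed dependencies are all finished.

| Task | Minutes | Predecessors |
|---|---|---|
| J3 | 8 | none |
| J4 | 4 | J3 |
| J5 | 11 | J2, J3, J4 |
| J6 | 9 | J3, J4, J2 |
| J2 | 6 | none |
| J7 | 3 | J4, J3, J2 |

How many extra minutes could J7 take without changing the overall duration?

Critical path: J3→J4→J5 = 8+4+11 = 23, so the finish is 23 minutes.
J7 finishes as early as 15 and must finish by 23.
Slack of J7 = 20 − 12 = 8 minutes.

8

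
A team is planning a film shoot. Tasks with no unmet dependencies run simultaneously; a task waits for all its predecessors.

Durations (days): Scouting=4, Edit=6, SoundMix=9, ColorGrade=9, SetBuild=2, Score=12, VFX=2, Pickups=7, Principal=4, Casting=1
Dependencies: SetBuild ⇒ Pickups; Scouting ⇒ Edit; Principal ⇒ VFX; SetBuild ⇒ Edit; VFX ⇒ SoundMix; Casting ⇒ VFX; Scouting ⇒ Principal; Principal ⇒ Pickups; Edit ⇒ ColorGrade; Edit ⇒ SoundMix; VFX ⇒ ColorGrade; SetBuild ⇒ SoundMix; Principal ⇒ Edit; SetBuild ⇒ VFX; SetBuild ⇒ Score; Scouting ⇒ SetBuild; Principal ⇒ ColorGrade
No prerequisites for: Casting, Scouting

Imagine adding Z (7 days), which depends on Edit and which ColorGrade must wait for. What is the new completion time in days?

30

Originally the schedule takes 23 days.
With Z inserted, ColorGrade now waits for max(VFX, Principal, Edit, Z).
New critical path: Scouting→Principal→Edit→Z→ColorGrade = 4+4+6+7+9 = 30 ⇒ 30 days.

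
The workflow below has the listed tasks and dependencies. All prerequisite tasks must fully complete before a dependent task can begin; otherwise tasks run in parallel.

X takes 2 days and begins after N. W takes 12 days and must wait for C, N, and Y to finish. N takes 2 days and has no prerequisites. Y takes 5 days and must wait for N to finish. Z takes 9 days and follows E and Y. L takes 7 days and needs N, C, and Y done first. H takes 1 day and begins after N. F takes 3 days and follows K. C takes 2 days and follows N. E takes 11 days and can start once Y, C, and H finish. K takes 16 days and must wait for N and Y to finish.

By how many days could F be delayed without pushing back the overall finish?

N→Y→E→Z = 2+5+11+9 = 27 sets the makespan at 27 days.
The longest chain containing F totals 26 days.
Slack of F = 24 − 23 = 1 day.

1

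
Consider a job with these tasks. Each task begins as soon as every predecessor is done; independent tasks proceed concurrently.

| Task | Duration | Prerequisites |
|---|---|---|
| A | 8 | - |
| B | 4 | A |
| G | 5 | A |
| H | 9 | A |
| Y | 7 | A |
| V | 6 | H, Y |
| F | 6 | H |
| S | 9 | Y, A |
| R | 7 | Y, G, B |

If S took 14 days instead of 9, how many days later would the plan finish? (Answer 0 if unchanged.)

5

Actual critical path: A→Y→S = 8+7+9 = 24 ⇒ 24 days.
S lies on that path, so at 14 days the path becomes 29 days.
No other chain overtakes it, so the finish is 29 days.
Change in finish: 29 − 24 = +5 days.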